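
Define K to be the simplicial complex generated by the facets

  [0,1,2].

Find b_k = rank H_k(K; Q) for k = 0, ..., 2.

b_0 = 1, b_1 = 0, b_2 = 0.

Take the total order 0 < 1 < 2 on the vertex set. Then K (dimension 2) consists of the simplices:

  0-simplices (3): [0], [1], [2]
  1-simplices (3): [0,1], [0,2], [1,2]
  2-simplices (1): [0,1,2]

giving chain groups C_0 ≅ Z^3, C_1 ≅ Z^3, C_2 ≅ Z^1.

∂_1: C_1 → C_0 maps an edge to its endpoints' difference, ∂[p,q] = q − p.
The resulting 3×3 matrix has rank 2, and its Smith normal form has invariant factors (1,1).

The boundary map ∂_2: C_2 → C_1 sends each 2-simplex [p,q,r] to [q,r] − [p,r] + [p,q]. For instance
  ∂[0,1,2] = [1,2] − [0,2] + [0,1].
As a 3×1 matrix over Z this has rank 1, with invariant factors (1).

Now H_k = ker ∂_k / im ∂_{k+1}, so:

  H_0: rank C_0 − rank ∂_1 = 3 − 2 = 1, and the invariant factors of ∂_1 are all 1, so H_0 = Z.
  H_1: rank ker ∂_1 − rank ∂_2 = (3 − 2) − 1 = 0, and the invariant factors of ∂_2 are all 1, so H_1 = 0.
  H_2: rank ker ∂_2 − rank ∂_3 = (1 − 1) − 0 = 0, and there is no ∂_3, so H_2 = 0.

Hence the Betti numbers are b_0 = 1, b_1 = 0, b_2 = 0.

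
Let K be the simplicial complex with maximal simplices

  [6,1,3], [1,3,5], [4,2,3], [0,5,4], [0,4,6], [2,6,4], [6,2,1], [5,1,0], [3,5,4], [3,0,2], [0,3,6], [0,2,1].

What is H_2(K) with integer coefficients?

K has 7 vertices, 18 edges, 12 triangles.
rank ∂_2 = 12, rank ∂_3 = 0 ⇒ b_2 = 12 − 12 − 0 = 0. So H_2 = 0.

H_2 = 0.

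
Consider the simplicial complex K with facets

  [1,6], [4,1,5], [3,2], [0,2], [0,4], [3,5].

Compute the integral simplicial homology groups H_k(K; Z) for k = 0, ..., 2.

H_0 = Z,  H_1 = Z,  H_2 = 0.

Take the total order 0 < 1 < 2 < 3 < 4 < 5 < 6 on the vertex set. Then K (dimension 2) consists of the simplices:

  0-simplices (7): [0], [1], [2], [3], [4], [5], [6]
  1-simplices (8): [0,2], [0,4], [1,4], [1,5], [1,6], [2,3], [3,5], [4,5]
  2-simplices (1): [1,4,5]

Hence C_0 ≅ Z^7, C_1 ≅ Z^8, C_2 ≅ Z^1.

The boundary map ∂_1: C_1 → C_0 maps an edge to its endpoints' difference, ∂[p,q] = q − p.
This gives a 7×8 integer matrix of rank 6; reducing to Smith normal form yields diagonal entries (1,1,1,1,1,1).

Boundary ∂_2: C_2 → C_1 maps a triangle to the signed sum of its edges. For instance
  ∂[1,4,5] = [4,5] − [1,5] + [1,4].
The resulting 8×1 matrix has rank 1, and its Smith normal form has invariant factors (1).

Now H_k = ker ∂_k / im ∂_{k+1}, so:

  H_0: rank C_0 − rank ∂_1 = 7 − 6 = 1, and the invariant factors of ∂_1 are all 1, so H_0 ≅ Z.
  H_1: rank ker ∂_1 − rank ∂_2 = (8 − 6) − 1 = 1, and the invariant factors of ∂_2 are all 1, so H_1 ≅ Z.
  H_2: rank ker ∂_2 − rank ∂_3 = (1 − 1) − 0 = 0, and there is no ∂_3, so H_2 ≅ 0.

As a check, the Euler characteristic is 7 − 8 + 1 = 0, which agrees with 1 − 1 + 0 = 0.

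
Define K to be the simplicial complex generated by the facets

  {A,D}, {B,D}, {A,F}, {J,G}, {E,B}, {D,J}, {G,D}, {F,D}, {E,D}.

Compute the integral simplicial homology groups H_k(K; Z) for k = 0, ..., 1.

H_0 = Z,  H_1 = Z^3.

Fix the vertex order A < B < D < E < F < G < J and write every simplex with vertices in increasing order. Then dim K = 1 and the simplices of K are:

  0-simplices (7): A, B, D, E, F, G, J
  1-simplices (9): AD, AF, BD, BE, DE, DF, DG, DJ, GJ

Hence C_0 ≅ Z^7, C_1 ≅ Z^9.

Boundary ∂_1: C_1 → C_0 sends each edge [p,q] (with p < q) to q − p.
The 7×9 boundary matrix has rank 6 and Smith normal form diag(1,1,1,1,1,1).

Now H_k = ker ∂_k / im ∂_{k+1}, so:

  H_0: rank C_0 − rank ∂_1 = 7 − 6 = 1, and the invariant factors of ∂_1 are all 1, so H_0 = Z.
  H_1: rank ker ∂_1 − rank ∂_2 = (9 − 6) − 0 = 3, and there is no ∂_2, so H_1 = Z^3.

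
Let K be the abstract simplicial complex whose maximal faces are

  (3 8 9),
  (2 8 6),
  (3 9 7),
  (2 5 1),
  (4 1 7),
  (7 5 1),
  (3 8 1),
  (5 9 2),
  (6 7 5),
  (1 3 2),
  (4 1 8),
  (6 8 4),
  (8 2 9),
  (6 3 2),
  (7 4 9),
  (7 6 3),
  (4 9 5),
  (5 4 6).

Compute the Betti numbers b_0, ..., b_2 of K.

We work with the vertex ordering 1 < 2 < 3 < 4 < 5 < 6 < 7 < 8 < 9. The simplices of K, each written with vertices in increasing order, are:

  0-simplices (9): [1], [2], [3], [4], [5], [6], [7], [8], [9]
  1-simplices (27): (27 of them)
  2-simplices (18): [1,2,3], [1,2,5], [1,3,8], [1,4,7], [1,4,8], [1,5,7], [2,3,6], [2,5,9], [2,6,8], [2,8,9], [3,6,7], [3,7,9], [3,8,9], [4,5,6], [4,5,9], [4,6,8], [4,7,9], [5,6,7]

so the chain groups are C_0 ≅ Z^9, C_1 ≅ Z^27, C_2 ≅ Z^18.

The boundary map ∂_1: C_1 → C_0 sends each edge [p,q] (with p < q) to q − p. For instance
  ∂[1,2] = [2] − [1].
As a 9×27 matrix over Z this has rank 8, with invariant factors (1,1,1,1,1,1,1,1).

Boundary ∂_2: C_2 → C_1 sends each 2-simplex [p,q,r] to [q,r] − [p,r] + [p,q]. For instance
  ∂[2,6,8] = [6,8] − [2,8] + [2,6],
  ∂[4,5,6] = [5,6] − [4,6] + [4,5].
As a 27×18 matrix over Z this has rank 18, with invariant factors (1,1,1,1,1,1,1,1,1,1,1,1,1,1,1,1,1,2).

Now H_k = ker ∂_k / im ∂_{k+1}, so:

  H_0: rank C_0 − rank ∂_1 = 9 − 8 = 1, and the invariant factors of ∂_1 are all 1, so H_0 = Z.
  H_1: rank ker ∂_1 − rank ∂_2 = (27 − 8) − 18 = 1, and ∂_2 has invariant factor 2 > 1, so H_1 = Z ⊕ Z/2Z.
  H_2: rank ker ∂_2 − rank ∂_3 = (18 − 18) − 0 = 0, and there is no ∂_3, so H_2 = 0.

Hence the Betti numbers are b_0 = 1, b_1 = 1, b_2 = 0.

b_0 = 1, b_1 = 1, b_2 = 0.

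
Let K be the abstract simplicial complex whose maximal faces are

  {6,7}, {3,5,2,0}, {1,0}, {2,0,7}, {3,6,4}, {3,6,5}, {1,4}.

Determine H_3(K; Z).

Take the total order 0 < 1 < 2 < 3 < 4 < 5 < 6 < 7 on the vertex set. Then K (dimension 3) consists of the simplices:

  0-simplices (8): [0], [1], [2], [3], [4], [5], [6], [7]
  1-simplices (15): [0,1], [0,2], [0,3], [0,5], [0,7], [1,4], [2,3], [2,5], [2,7], [3,4], [3,5], [3,6], [4,6], [5,6], [6,7]
  2-simplices (7): [0,2,3], [0,2,5], [0,2,7], [0,3,5], [2,3,5], [3,4,6], [3,5,6]
  3-simplices (1): [0,2,3,5]

giving chain groups C_0 ≅ Z^8, C_1 ≅ Z^15, C_2 ≅ Z^7, C_3 ≅ Z^1.

Boundary ∂_1: C_1 → C_0 maps an edge to its endpoints' difference, ∂[p,q] = q − p. For instance
  ∂[0,2] = [2] − [0].
The resulting 8×15 matrix has rank 7, and its Smith normal form has invariant factors (1,1,1,1,1,1,1).

Boundary ∂_2: C_2 → C_1 sends each 2-simplex [p,q,r] to [q,r] − [p,r] + [p,q]. For instance
  ∂[0,2,7] = [2,7] − [0,7] + [0,2],
  ∂[2,3,5] = [3,5] − [2,5] + [2,3].
The resulting 15×7 matrix has rank 6, and its Smith normal form has invariant factors (1,1,1,1,1,1).

The boundary map ∂_3: C_3 → C_2 sends each 3-simplex σ to the alternating sum Σ_i (−1)^i (σ with its i-th vertex removed). For instance
  ∂[0,2,3,5] = [2,3,5] − [0,3,5] + [0,2,5] − [0,2,3].
This gives a 7×1 integer matrix of rank 1; reducing to Smith normal form yields diagonal entries (1).

Reading off H_k = ker ∂_k / im ∂_{k+1}:

  H_3: rank ker ∂_3 − rank ∂_4 = (1 − 1) − 0 = 0, and there is no ∂_4, so H_3 ≅ 0.

H_3 ≅ 0.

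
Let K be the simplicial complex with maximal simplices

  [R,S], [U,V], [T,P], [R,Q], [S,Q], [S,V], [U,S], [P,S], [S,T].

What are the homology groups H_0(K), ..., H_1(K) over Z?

H_0 ≅ Z,  H_1 ≅ Z^3.

Fix the vertex order P < Q < R < S < T < U < V and write every simplex with vertices in increasing order. Then dim K = 1 and the simplices of K are:

  0-simplices (7): P, Q, R, S, T, U, V
  1-simplices (9): PS, PT, QR, QS, RS, ST, SU, SV, UV

Hence C_0 ≅ Z^7, C_1 ≅ Z^9.

The boundary map ∂_1: C_1 → C_0 sends each edge [p,q] (with p < q) to q − p.
The resulting 7×9 matrix has rank 6, and its Smith normal form has invariant factors (1,1,1,1,1,1).

Reading off H_k = ker ∂_k / im ∂_{k+1}:

  H_0: rank C_0 − rank ∂_1 = 7 − 6 = 1, and the invariant factors of ∂_1 are all 1, so H_0 ≅ Z.
  H_1: rank ker ∂_1 − rank ∂_2 = (9 − 6) − 0 = 3, and there is no ∂_2, so H_1 ≅ Z^3.

As a check, the Euler characteristic is 7 − 9 = -2, which agrees with 1 − 3 = -2.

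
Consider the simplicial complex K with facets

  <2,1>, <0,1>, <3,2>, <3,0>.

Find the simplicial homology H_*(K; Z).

Fix the vertex order 0 < 1 < 2 < 3 and write every simplex with vertices in increasing order. Then dim K = 1 and the simplices of K are:

  0-simplices (4): [0], [1], [2], [3]
  1-simplices (4): [0,1], [0,3], [1,2], [2,3]

giving chain groups C_0 ≅ Z^4, C_1 ≅ Z^4.

The boundary map ∂_1: C_1 → C_0 is given by ∂[p,q] = [q] − [p]. For instance
  ∂[1,2] = [2] − [1].
This gives a 4×4 integer matrix of rank 3; reducing to Smith normal form yields diagonal entries (1,1,1).

From H_k ≅ ker(∂_k) / im(∂_{k+1}) we obtain:

  H_0: rank C_0 − rank ∂_1 = 4 − 3 = 1, and the invariant factors of ∂_1 are all 1, so H_0 ≅ Z.
  H_1: rank ker ∂_1 − rank ∂_2 = (4 − 3) − 0 = 1, and there is no ∂_2, so H_1 ≅ Z.

H_0 = Z,  H_1 = Z.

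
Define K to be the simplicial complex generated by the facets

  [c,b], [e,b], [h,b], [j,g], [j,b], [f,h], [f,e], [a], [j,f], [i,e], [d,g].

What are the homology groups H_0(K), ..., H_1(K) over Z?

Order the vertices as a < b < c < d < e < f < g < h < i < j. Listing each simplex with vertices in this order, K has dimension 1 with simplices:

  0-simplices (10): a, b, c, d, e, f, g, h, i, j
  1-simplices (10): bc, be, bh, bj, dg, ef, ei, fh, fj, gj

Hence C_0 ≅ Z^10, C_1 ≅ Z^10.

Boundary ∂_1: C_1 → C_0 is given by ∂[p,q] = [q] − [p].
The 10×10 boundary matrix has rank 8 and Smith normal form diag(1,1,1,1,1,1,1,1).

Computing H_k = (kernel of ∂_k) / (image of ∂_{k+1}):

  H_0: rank C_0 − rank ∂_1 = 10 − 8 = 2, and the invariant factors of ∂_1 are all 1, so H_0 ≅ Z^2.
  H_1: rank ker ∂_1 − rank ∂_2 = (10 − 8) − 0 = 2, and there is no ∂_2, so H_1 ≅ Z^2.

H_0 ≅ Z^2,  H_1 ≅ Z^2.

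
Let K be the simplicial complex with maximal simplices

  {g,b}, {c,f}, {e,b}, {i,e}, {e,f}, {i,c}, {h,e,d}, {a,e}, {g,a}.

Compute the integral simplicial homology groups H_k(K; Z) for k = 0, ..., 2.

H_0 = Z,  H_1 = Z^2,  H_2 = 0.

K has 9 vertices, 11 edges, 1 triangle.
rank ∂_0 = 0, rank ∂_1 = 8 ⇒ b_0 = 9 − 0 − 8 = 1; all invariant factors of ∂_1 are 1 so no torsion. So H_0 ≅ Z.
rank ∂_1 = 8, rank ∂_2 = 1 ⇒ b_1 = 11 − 8 − 1 = 2; all invariant factors of ∂_2 are 1 so no torsion. So H_1 ≅ Z^2.
rank ∂_2 = 1, rank ∂_3 = 0 ⇒ b_2 = 1 − 1 − 0 = 0. So H_2 ≅ 0.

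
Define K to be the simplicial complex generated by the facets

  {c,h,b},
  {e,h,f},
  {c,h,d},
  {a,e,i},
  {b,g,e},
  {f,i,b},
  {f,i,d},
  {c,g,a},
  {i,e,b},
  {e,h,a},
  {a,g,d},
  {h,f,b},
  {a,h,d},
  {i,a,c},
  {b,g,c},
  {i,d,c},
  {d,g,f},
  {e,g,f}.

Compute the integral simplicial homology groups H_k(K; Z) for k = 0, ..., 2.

H_0 ≅ Z,  H_1 ≅ Z × Z/2,  H_2 = 0.

Fix the vertex order a < b < c < d < e < f < g < h < i and write every simplex with vertices in increasing order. Then dim K = 2 and the simplices of K are:

  0-simplices (9): a, b, c, d, e, f, g, h, i
  1-simplices (27): ac, ad, ae, ag, ah, ai, bc, be, bf, bg, bh, bi, cd, cg, ch, ci, df, dg, dh, di, ef, eg, eh, ei, fg, fh, fi
  2-simplices (18): acg, aci, adg, adh, aeh, aei, bcg, bch, beg, bei, bfh, bfi, cdh, cdi, dfg, dfi, efg, efh

so the chain groups are C_0 ≅ Z^9, C_1 ≅ Z^27, C_2 ≅ Z^18.

Boundary ∂_1: C_1 → C_0 sends each edge [p,q] (with p < q) to q − p. For instance
  ∂eh = h − e.
The 9×27 boundary matrix has rank 8 and Smith normal form diag(1,1,1,1,1,1,1,1).

∂_2: C_2 → C_1 maps a triangle to the signed sum of its edges. For instance
  ∂efh = fh − eh + ef,
  ∂dfi = fi − di + df.
As a 27×18 matrix over Z this has rank 18, with invariant factors (1,1,1,1,1,1,1,1,1,1,1,1,1,1,1,1,1,2).

Now H_k = ker ∂_k / im ∂_{k+1}, so:

  H_0: rank C_0 − rank ∂_1 = 9 − 8 = 1, and the invariant factors of ∂_1 are all 1, so H_0 = Z.
  H_1: rank ker ∂_1 − rank ∂_2 = (27 − 8) − 18 = 1, and ∂_2 has invariant factor 2 > 1, so H_1 = Z × Z/2.
  H_2: rank ker ∂_2 − rank ∂_3 = (18 − 18) − 0 = 0, and there is no ∂_3, so H_2 = 0.

As a check, the Euler characteristic is 9 − 27 + 18 = 0, which agrees with 1 − 1 + 0 = 0.
(K is a triangulation of the Klein bottle.)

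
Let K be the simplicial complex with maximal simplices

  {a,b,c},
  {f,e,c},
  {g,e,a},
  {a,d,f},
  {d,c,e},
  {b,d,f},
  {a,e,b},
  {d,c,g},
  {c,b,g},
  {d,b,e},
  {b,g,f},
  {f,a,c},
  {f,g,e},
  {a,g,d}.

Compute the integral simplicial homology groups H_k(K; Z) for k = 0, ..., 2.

H_0 ≅ Z,  H_1 ≅ Z^2,  H_2 ≅ Z.

K has 7 vertices, 21 edges, 14 triangles.
rank ∂_0 = 0, rank ∂_1 = 6 ⇒ b_0 = 7 − 0 − 6 = 1; all invariant factors of ∂_1 are 1 so no torsion. So H_0 ≅ Z.
rank ∂_1 = 6, rank ∂_2 = 13 ⇒ b_1 = 21 − 6 − 13 = 2; all invariant factors of ∂_2 are 1 so no torsion. So H_1 ≅ Z^2.
rank ∂_2 = 13, rank ∂_3 = 0 ⇒ b_2 = 14 − 13 − 0 = 1. So H_2 ≅ Z.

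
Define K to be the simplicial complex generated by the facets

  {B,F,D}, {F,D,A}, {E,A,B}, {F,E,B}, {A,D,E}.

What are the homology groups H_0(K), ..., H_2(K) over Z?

H_0 = Z,  H_1 = Z,  H_2 = 0.

Fix the vertex order A < B < D < E < F and write every simplex with vertices in increasing order. Then dim K = 2 and the simplices of K are:

  0-simplices (5): A, B, D, E, F
  1-simplices (10): AB, AD, AE, AF, BD, BE, BF, DE, DF, EF
  2-simplices (5): ABE, ADE, ADF, BDF, BEF

Hence C_0 ≅ Z^5, C_1 ≅ Z^10, C_2 ≅ Z^5.

The boundary map ∂_1: C_1 → C_0 sends each edge [p,q] (with p < q) to q − p.
The resulting 5×10 matrix has rank 4, and its Smith normal form has invariant factors (1,1,1,1).

∂_2: C_2 → C_1 maps a triangle to the signed sum of its edges. For instance
  ∂BDF = DF − BF + BD,
  ∂ABE = BE − AE + AB.
As a 10×5 matrix over Z this has rank 5, with invariant factors (1,1,1,1,1).

Reading off H_k = ker ∂_k / im ∂_{k+1}:

  H_0: rank C_0 − rank ∂_1 = 5 − 4 = 1, and the invariant factors of ∂_1 are all 1, so H_0 = Z.
  H_1: rank ker ∂_1 − rank ∂_2 = (10 − 4) − 5 = 1, and the invariant factors of ∂_2 are all 1, so H_1 = Z.
  H_2: rank ker ∂_2 − rank ∂_3 = (5 − 5) − 0 = 0, and there is no ∂_3, so H_2 = 0.

(K is a triangulation of the Möbius band.)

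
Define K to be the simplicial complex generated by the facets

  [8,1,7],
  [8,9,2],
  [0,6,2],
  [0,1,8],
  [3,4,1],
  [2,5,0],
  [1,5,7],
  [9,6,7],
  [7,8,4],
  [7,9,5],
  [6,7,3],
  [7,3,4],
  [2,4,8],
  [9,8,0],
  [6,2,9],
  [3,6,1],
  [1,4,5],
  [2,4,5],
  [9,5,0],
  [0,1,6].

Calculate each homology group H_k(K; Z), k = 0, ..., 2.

H_0 = Z,  H_1 = Z ⊕ Z/2,  H_2 = 0.

Order the vertices as 0 < 1 < 2 < 3 < 4 < 5 < 6 < 7 < 8 < 9. Listing each simplex with vertices in this order, K has dimension 2 with simplices:

  0-simplices (10): [0], [1], [2], [3], [4], [5], [6], [7], [8], [9]
  1-simplices (30): (30 of them)
  2-simplices (20): (20 of them)

so the chain groups are C_0 ≅ Z^10, C_1 ≅ Z^30, C_2 ≅ Z^20.

∂_1: C_1 → C_0 is given by ∂[p,q] = [q] − [p]. For instance
  ∂[0,5] = [5] − [0].
The resulting 10×30 matrix has rank 9, and its Smith normal form has invariant factors (1,1,1,1,1,1,1,1,1).

Boundary ∂_2: C_2 → C_1 maps a triangle to the signed sum of its edges. For instance
  ∂[2,4,8] = [4,8] − [2,8] + [2,4],
  ∂[1,4,5] = [4,5] − [1,5] + [1,4].
The resulting 30×20 matrix has rank 20, and its Smith normal form has invariant factors (1,1,1,1,1,1,1,1,1,1,1,1,1,1,1,1,1,1,1,2).

Now H_k = ker ∂_k / im ∂_{k+1}, so:

  H_0: rank C_0 − rank ∂_1 = 10 − 9 = 1, and the invariant factors of ∂_1 are all 1, so H_0 = Z.
  H_1: rank ker ∂_1 − rank ∂_2 = (30 − 9) − 20 = 1, and ∂_2 has invariant factor 2 > 1, so H_1 = Z ⊕ Z/2.
  H_2: rank ker ∂_2 − rank ∂_3 = (20 − 20) − 0 = 0, and there is no ∂_3, so H_2 = 0.

As a check, the Euler characteristic is 10 − 30 + 20 = 0, which agrees with 1 − 1 + 0 = 0.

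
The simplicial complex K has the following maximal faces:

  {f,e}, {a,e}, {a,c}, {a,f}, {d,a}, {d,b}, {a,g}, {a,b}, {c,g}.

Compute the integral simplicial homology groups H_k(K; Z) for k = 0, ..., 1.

K has 7 vertices, 9 edges.
rank ∂_0 = 0, rank ∂_1 = 6 ⇒ b_0 = 7 − 0 − 6 = 1; all invariant factors of ∂_1 are 1 so no torsion. So H_0 ≅ Z.
rank ∂_1 = 6, rank ∂_2 = 0 ⇒ b_1 = 9 − 6 − 0 = 3. So H_1 ≅ Z^3.

H_0 ≅ Z,  H_1 ≅ Z^3.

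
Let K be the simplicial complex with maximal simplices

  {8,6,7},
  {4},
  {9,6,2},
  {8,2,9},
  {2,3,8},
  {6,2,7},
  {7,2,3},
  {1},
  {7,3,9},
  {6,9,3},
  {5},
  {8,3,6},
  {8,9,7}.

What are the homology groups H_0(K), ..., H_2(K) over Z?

H_0 = Z^4,  H_1 = Z_2,  H_2 = 0.

Order the vertices as 1 < 2 < 3 < 4 < 5 < 6 < 7 < 8 < 9. Listing each simplex with vertices in this order, K has dimension 2 with simplices:

  0-simplices (9): [1], [2], [3], [4], [5], [6], [7], [8], [9]
  1-simplices (15): [2,3], [2,6], [2,7], [2,8], [2,9], [3,6], [3,7], [3,8], [3,9], [6,7], [6,8], [6,9], [7,8], [7,9], [8,9]
  2-simplices (10): [2,3,7], [2,3,8], [2,6,7], [2,6,9], [2,8,9], [3,6,8], [3,6,9], [3,7,9], [6,7,8], [7,8,9]

so the chain groups are C_0 ≅ Z^9, C_1 ≅ Z^15, C_2 ≅ Z^10.

The boundary map ∂_1: C_1 → C_0 is given by ∂[p,q] = [q] − [p]. For instance
  ∂[7,8] = [8] − [7].
The 9×15 boundary matrix has rank 5 and Smith normal form diag(1,1,1,1,1).

∂_2: C_2 → C_1 maps a triangle to the signed sum of its edges. For instance
  ∂[6,7,8] = [7,8] − [6,8] + [6,7],
  ∂[7,8,9] = [8,9] − [7,9] + [7,8].
The resulting 15×10 matrix has rank 10, and its Smith normal form has invariant factors (1,1,1,1,1,1,1,1,1,2).

Now H_k = ker ∂_k / im ∂_{k+1}, so:

  H_0: rank C_0 − rank ∂_1 = 9 − 5 = 4, and the invariant factors of ∂_1 are all 1, so H_0 = Z^4.
  H_1: rank ker ∂_1 − rank ∂_2 = (15 − 5) − 10 = 0, and ∂_2 has invariant factor 2 > 1, so H_1 = Z_2.
  H_2: rank ker ∂_2 − rank ∂_3 = (10 − 10) − 0 = 0, and there is no ∂_3, so H_2 = 0.

(K is a triangulation of the disjoint union of a set of 3 points and the real projective plane RP^2.)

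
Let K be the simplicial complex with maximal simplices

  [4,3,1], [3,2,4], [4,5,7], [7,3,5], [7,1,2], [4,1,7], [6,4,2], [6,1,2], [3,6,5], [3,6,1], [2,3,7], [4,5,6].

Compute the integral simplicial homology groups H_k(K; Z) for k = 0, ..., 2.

H_0 = Z,  H_1 = Z/2Z,  H_2 = 0.

We work with the vertex ordering 1 < 2 < 3 < 4 < 5 < 6 < 7. The simplices of K, each written with vertices in increasing order, are:

  0-simplices (7): [1], [2], [3], [4], [5], [6], [7]
  1-simplices (18): [1,2], [1,3], [1,4], [1,6], [1,7], [2,3], [2,4], [2,6], [2,7], [3,4], [3,5], [3,6], [3,7], [4,5], [4,6], [4,7], [5,6], [5,7]
  2-simplices (12): [1,2,6], [1,2,7], [1,3,4], [1,3,6], [1,4,7], [2,3,4], [2,3,7], [2,4,6], [3,5,6], [3,5,7], [4,5,6], [4,5,7]

so the chain groups are C_0 ≅ Z^7, C_1 ≅ Z^18, C_2 ≅ Z^12.

The boundary map ∂_1: C_1 → C_0 is given by ∂[p,q] = [q] − [p]. For instance
  ∂[4,6] = [6] − [4].
The 7×18 boundary matrix has rank 6 and Smith normal form diag(1,1,1,1,1,1).

Boundary ∂_2: C_2 → C_1 sends each 2-simplex [p,q,r] to [q,r] − [p,r] + [p,q]. For instance
  ∂[3,5,7] = [5,7] − [3,7] + [3,5],
  ∂[4,5,7] = [5,7] − [4,7] + [4,5].
This gives a 18×12 integer matrix of rank 12; reducing to Smith normal form yields diagonal entries (1,1,1,1,1,1,1,1,1,1,1,2).

Computing H_k = (kernel of ∂_k) / (image of ∂_{k+1}):

  H_0: rank C_0 − rank ∂_1 = 7 − 6 = 1, and the invariant factors of ∂_1 are all 1, so H_0 ≅ Z.
  H_1: rank ker ∂_1 − rank ∂_2 = (18 − 6) − 12 = 0, and ∂_2 has invariant factor 2 > 1, so H_1 ≅ Z/2Z.
  H_2: rank ker ∂_2 − rank ∂_3 = (12 − 12) − 0 = 0, and there is no ∂_3, so H_2 ≅ 0.

(K is a triangulation of the real projective plane RP^2.)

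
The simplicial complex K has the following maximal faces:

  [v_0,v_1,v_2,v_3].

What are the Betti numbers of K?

Order the vertices as v_0 < v_1 < v_2 < v_3. Listing each simplex with vertices in this order, K has dimension 3 with simplices:

  0-simplices (4): [v_0], [v_1], [v_2], [v_3]
  1-simplices (6): [v_0,v_1], [v_0,v_2], [v_0,v_3], [v_1,v_2], [v_1,v_3], [v_2,v_3]
  2-simplices (4): [v_0,v_1,v_2], [v_0,v_1,v_3], [v_0,v_2,v_3], [v_1,v_2,v_3]
  3-simplices (1): [v_0,v_1,v_2,v_3]

giving chain groups C_0 ≅ Z^4, C_1 ≅ Z^6, C_2 ≅ Z^4, C_3 ≅ Z^1.

∂_1: C_1 → C_0 is given by ∂[p,q] = [q] − [p]. For instance
  ∂[v_1,v_2] = [v_2] − [v_1].
This gives a 4×6 integer matrix of rank 3; reducing to Smith normal form yields diagonal entries (1,1,1).

The boundary map ∂_2: C_2 → C_1 acts by ∂[p,q,r] = [q,r] − [p,r] + [p,q]. For instance
  ∂[v_0,v_2,v_3] = [v_2,v_3] − [v_0,v_3] + [v_0,v_2],
  ∂[v_0,v_1,v_2] = [v_1,v_2] − [v_0,v_2] + [v_0,v_1].
The 6×4 boundary matrix has rank 3 and Smith normal form diag(1,1,1).

The boundary map ∂_3: C_3 → C_2 sends each 3-simplex σ to the alternating sum Σ_i (−1)^i (σ with its i-th vertex removed). For instance
  ∂[v_0,v_1,v_2,v_3] = [v_1,v_2,v_3] − [v_0,v_2,v_3] + [v_0,v_1,v_3] − [v_0,v_1,v_2].
The 4×1 boundary matrix has rank 1 and Smith normal form diag(1).

Computing H_k = (kernel of ∂_k) / (image of ∂_{k+1}):

  H_0: rank C_0 − rank ∂_1 = 4 − 3 = 1, and the invariant factors of ∂_1 are all 1, so H_0 = Z.
  H_1: rank ker ∂_1 − rank ∂_2 = (6 − 3) − 3 = 0, and the invariant factors of ∂_2 are all 1, so H_1 = 0.
  H_2: rank ker ∂_2 − rank ∂_3 = (4 − 3) − 1 = 0, and the invariant factors of ∂_3 are all 1, so H_2 = 0.
  H_3: rank ker ∂_3 − rank ∂_4 = (1 − 1) − 0 = 0, and there is no ∂_4, so H_3 = 0.

Hence the Betti numbers are b_0 = 1, b_1 = 0, b_2 = 0, b_3 = 0.

b_0 = 1, b_1 = 0, b_2 = 0, b_3 = 0.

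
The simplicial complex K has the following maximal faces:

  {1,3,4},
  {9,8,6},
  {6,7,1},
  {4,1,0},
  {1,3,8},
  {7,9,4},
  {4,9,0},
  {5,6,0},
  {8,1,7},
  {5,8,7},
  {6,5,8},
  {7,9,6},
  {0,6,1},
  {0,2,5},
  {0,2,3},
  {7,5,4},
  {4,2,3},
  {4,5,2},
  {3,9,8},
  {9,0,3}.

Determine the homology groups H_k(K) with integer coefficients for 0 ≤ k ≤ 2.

K has 10 vertices, 30 edges, 20 triangles.
rank ∂_0 = 0, rank ∂_1 = 9 ⇒ b_0 = 10 − 0 − 9 = 1; all invariant factors of ∂_1 are 1 so no torsion. So H_0 = Z.
rank ∂_1 = 9, rank ∂_2 = 20 ⇒ b_1 = 30 − 9 − 20 = 1; ∂_2 has invariant factor(s) [2] giving torsion. So H_1 = Z × Z/2.
rank ∂_2 = 20, rank ∂_3 = 0 ⇒ b_2 = 20 − 20 − 0 = 0. So H_2 = 0.

H_0 ≅ Z,  H_1 ≅ Z × Z/2,  H_2 = 0.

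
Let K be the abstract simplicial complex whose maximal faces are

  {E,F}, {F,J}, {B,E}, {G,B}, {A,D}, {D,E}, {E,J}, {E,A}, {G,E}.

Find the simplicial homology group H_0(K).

H_0 ≅ Z.

We work with the vertex ordering A < B < D < E < F < G < J. The simplices of K, each written with vertices in increasing order, are:

  0-simplices (7): A, B, D, E, F, G, J
  1-simplices (9): AD, AE, BE, BG, DE, EF, EG, EJ, FJ

so the chain groups are C_0 ≅ Z^7, C_1 ≅ Z^9.

The boundary map ∂_1: C_1 → C_0 maps an edge to its endpoints' difference, ∂[p,q] = q − p. For instance
  ∂BG = G − B.
The 7×9 boundary matrix has rank 6 and Smith normal form diag(1,1,1,1,1,1).

From H_k ≅ ker(∂_k) / im(∂_{k+1}) we obtain:

  H_0: rank C_0 − rank ∂_1 = 7 − 6 = 1, and the invariant factors of ∂_1 are all 1, so H_0 ≅ Z.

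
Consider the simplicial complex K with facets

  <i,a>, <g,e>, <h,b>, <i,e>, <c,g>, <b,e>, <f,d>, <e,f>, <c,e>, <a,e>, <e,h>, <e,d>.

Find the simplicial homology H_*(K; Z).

H_0 = Z,  H_1 = Z^4.

Take the total order a < b < c < d < e < f < g < h < i on the vertex set. Then K (dimension 1) consists of the simplices:

  0-simplices (9): a, b, c, d, e, f, g, h, i
  1-simplices (12): ae, ai, be, bh, ce, cg, de, df, ef, eg, eh, ei

Hence C_0 ≅ Z^9, C_1 ≅ Z^12.

∂_1: C_1 → C_0 is given by ∂[p,q] = [q] − [p]. For instance
  ∂ae = e − a.
This gives a 9×12 integer matrix of rank 8; reducing to Smith normal form yields diagonal entries (1,1,1,1,1,1,1,1).

Now H_k = ker ∂_k / im ∂_{k+1}, so:

  H_0: rank C_0 − rank ∂_1 = 9 − 8 = 1, and the invariant factors of ∂_1 are all 1, so H_0 = Z.
  H_1: rank ker ∂_1 − rank ∂_2 = (12 − 8) − 0 = 4, and there is no ∂_2, so H_1 = Z^4.

As a check, the Euler characteristic is 9 − 12 = -3, which agrees with 1 − 4 = -3.
(K is a triangulation of a wedge of 4 circles.)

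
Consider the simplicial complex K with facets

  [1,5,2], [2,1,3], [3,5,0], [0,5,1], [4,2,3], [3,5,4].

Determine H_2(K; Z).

H_2 = 0.

Order the vertices as 0 < 1 < 2 < 3 < 4 < 5. Listing each simplex with vertices in this order, K has dimension 2 with simplices:

  0-simplices (6): [0], [1], [2], [3], [4], [5]
  1-simplices (12): [0,1], [0,3], [0,5], [1,2], [1,3], [1,5], [2,3], [2,4], [2,5], [3,4], [3,5], [4,5]
  2-simplices (6): [0,1,5], [0,3,5], [1,2,3], [1,2,5], [2,3,4], [3,4,5]

giving chain groups C_0 ≅ Z^6, C_1 ≅ Z^12, C_2 ≅ Z^6.

Boundary ∂_1: C_1 → C_0 sends each edge [p,q] (with p < q) to q − p. For instance
  ∂[3,5] = [5] − [3].
The 6×12 boundary matrix has rank 5 and Smith normal form diag(1,1,1,1,1).

∂_2: C_2 → C_1 maps a triangle to the signed sum of its edges. For instance
  ∂[1,2,3] = [2,3] − [1,3] + [1,2],
  ∂[3,4,5] = [4,5] − [3,5] + [3,4].
The 12×6 boundary matrix has rank 6 and Smith normal form diag(1,1,1,1,1,1).

Now H_k = ker ∂_k / im ∂_{k+1}, so:

  H_2: rank ker ∂_2 − rank ∂_3 = (6 − 6) − 0 = 0, and there is no ∂_3, so H_2 = 0.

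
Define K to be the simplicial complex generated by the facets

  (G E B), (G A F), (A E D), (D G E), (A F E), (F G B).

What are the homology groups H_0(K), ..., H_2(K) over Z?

Order the vertices as A < B < D < E < F < G. Listing each simplex with vertices in this order, K has dimension 2 with simplices:

  0-simplices (6): A, B, D, E, F, G
  1-simplices (12): AD, AE, AF, AG, BE, BF, BG, DE, DG, EF, EG, FG
  2-simplices (6): ADE, AEF, AFG, BEG, BFG, DEG

Hence C_0 ≅ Z^6, C_1 ≅ Z^12, C_2 ≅ Z^6.

∂_1: C_1 → C_0 maps an edge to its endpoints' difference, ∂[p,q] = q − p. For instance
  ∂BF = F − B.
The 6×12 boundary matrix has rank 5 and Smith normal form diag(1,1,1,1,1).

∂_2: C_2 → C_1 sends each 2-simplex [p,q,r] to [q,r] − [p,r] + [p,q]. For instance
  ∂BFG = FG − BG + BF,
  ∂DEG = EG − DG + DE.
This gives a 12×6 integer matrix of rank 6; reducing to Smith normal form yields diagonal entries (1,1,1,1,1,1).

Computing H_k = (kernel of ∂_k) / (image of ∂_{k+1}):

  H_0: rank C_0 − rank ∂_1 = 6 − 5 = 1, and the invariant factors of ∂_1 are all 1, so H_0 = Z.
  H_1: rank ker ∂_1 − rank ∂_2 = (12 − 5) − 6 = 1, and the invariant factors of ∂_2 are all 1, so H_1 = Z.
  H_2: rank ker ∂_2 − rank ∂_3 = (6 − 6) − 0 = 0, and there is no ∂_3, so H_2 = 0.

H_0 ≅ Z,  H_1 ≅ Z,  H_2 = 0.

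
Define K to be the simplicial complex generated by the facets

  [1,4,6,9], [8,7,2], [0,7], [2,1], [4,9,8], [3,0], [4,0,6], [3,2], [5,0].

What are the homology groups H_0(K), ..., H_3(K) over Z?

Order the vertices as 0 < 1 < 2 < 3 < 4 < 5 < 6 < 7 < 8 < 9. Listing each simplex with vertices in this order, K has dimension 3 with simplices:

  0-simplices (10): [0], [1], [2], [3], [4], [5], [6], [7], [8], [9]
  1-simplices (18): [0,3], [0,4], [0,5], [0,6], [0,7], [1,2], [1,4], [1,6], [1,9], [2,3], [2,7], [2,8], [4,6], [4,8], [4,9], [6,9], [7,8], [8,9]
  2-simplices (7): [0,4,6], [1,4,6], [1,4,9], [1,6,9], [2,7,8], [4,6,9], [4,8,9]
  3-simplices (1): [1,4,6,9]

Hence C_0 ≅ Z^10, C_1 ≅ Z^18, C_2 ≅ Z^7, C_3 ≅ Z^1.

Boundary ∂_1: C_1 → C_0 sends each edge [p,q] (with p < q) to q − p.
As a 10×18 matrix over Z this has rank 9, with invariant factors (1,1,1,1,1,1,1,1,1).

∂_2: C_2 → C_1 maps a triangle to the signed sum of its edges. For instance
  ∂[1,4,6] = [4,6] − [1,6] + [1,4],
  ∂[1,4,9] = [4,9] − [1,9] + [1,4].
The 18×7 boundary matrix has rank 6 and Smith normal form diag(1,1,1,1,1,1).

The boundary map ∂_3: C_3 → C_2 sends each 3-simplex σ to the alternating sum Σ_i (−1)^i (σ with its i-th vertex removed). For instance
  ∂[1,4,6,9] = [4,6,9] − [1,6,9] + [1,4,9] − [1,4,6].
This gives a 7×1 integer matrix of rank 1; reducing to Smith normal form yields diagonal entries (1).

Computing H_k = (kernel of ∂_k) / (image of ∂_{k+1}):

  H_0: rank C_0 − rank ∂_1 = 10 − 9 = 1, and the invariant factors of ∂_1 are all 1, so H_0 ≅ Z.
  H_1: rank ker ∂_1 − rank ∂_2 = (18 − 9) − 6 = 3, and the invariant factors of ∂_2 are all 1, so H_1 ≅ Z^3.
  H_2: rank ker ∂_2 − rank ∂_3 = (7 − 6) − 1 = 0, and the invariant factors of ∂_3 are all 1, so H_2 ≅ 0.
  H_3: rank ker ∂_3 − rank ∂_4 = (1 − 1) − 0 = 0, and there is no ∂_4, so H_3 ≅ 0.

As a check, the Euler characteristic is 10 − 18 + 7 − 1 = -2, which agrees with 1 − 3 + 0 − 0 = -2.

H_0 = Z,  H_1 = Z^3,  H_2 = 0,  H_3 = 0.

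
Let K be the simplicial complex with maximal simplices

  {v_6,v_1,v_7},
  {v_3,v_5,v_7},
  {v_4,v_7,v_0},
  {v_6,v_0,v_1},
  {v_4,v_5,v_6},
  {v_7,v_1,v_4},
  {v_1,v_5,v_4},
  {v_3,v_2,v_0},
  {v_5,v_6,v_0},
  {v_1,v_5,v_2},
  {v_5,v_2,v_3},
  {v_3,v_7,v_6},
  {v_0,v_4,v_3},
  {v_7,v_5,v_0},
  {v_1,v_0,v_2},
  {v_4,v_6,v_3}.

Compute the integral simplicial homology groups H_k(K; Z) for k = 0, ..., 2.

H_0 = Z,  H_1 = Z^2,  H_2 = Z.

Take the total order v_0 < v_1 < v_2 < v_3 < v_4 < v_5 < v_6 < v_7 on the vertex set. Then K (dimension 2) consists of the simplices:

  0-simplices (8): [v_0], [v_1], [v_2], [v_3], [v_4], [v_5], [v_6], [v_7]
  1-simplices (24): (24 of them)
  2-simplices (16): (16 of them)

so the chain groups are C_0 ≅ Z^8, C_1 ≅ Z^24, C_2 ≅ Z^16.

The boundary map ∂_1: C_1 → C_0 is given by ∂[p,q] = [q] − [p].
The resulting 8×24 matrix has rank 7, and its Smith normal form has invariant factors (1,1,1,1,1,1,1).

Boundary ∂_2: C_2 → C_1 maps a triangle to the signed sum of its edges. For instance
  ∂[v_0,v_4,v_7] = [v_4,v_7] − [v_0,v_7] + [v_0,v_4],
  ∂[v_1,v_2,v_5] = [v_2,v_5] − [v_1,v_5] + [v_1,v_2].
This gives a 24×16 integer matrix of rank 15; reducing to Smith normal form yields diagonal entries (1,1,1,1,1,1,1,1,1,1,1,1,1,1,1).

From H_k ≅ ker(∂_k) / im(∂_{k+1}) we obtain:

  H_0: rank C_0 − rank ∂_1 = 8 − 7 = 1, and the invariant factors of ∂_1 are all 1, so H_0 = Z.
  H_1: rank ker ∂_1 − rank ∂_2 = (24 − 7) − 15 = 2, and the invariant factors of ∂_2 are all 1, so H_1 = Z^2.
  H_2: rank ker ∂_2 − rank ∂_3 = (16 − 15) − 0 = 1, and there is no ∂_3, so H_2 = Z.

As a check, the Euler characteristic is 8 − 24 + 16 = 0, which agrees with 1 − 2 + 1 = 0.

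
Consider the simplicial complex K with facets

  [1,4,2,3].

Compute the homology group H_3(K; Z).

H_3 ≅ 0.

Fix the vertex order 1 < 2 < 3 < 4 and write every simplex with vertices in increasing order. Then dim K = 3 and the simplices of K are:

  0-simplices (4): [1], [2], [3], [4]
  1-simplices (6): [1,2], [1,3], [1,4], [2,3], [2,4], [3,4]
  2-simplices (4): [1,2,3], [1,2,4], [1,3,4], [2,3,4]
  3-simplices (1): [1,2,3,4]

so the chain groups are C_0 ≅ Z^4, C_1 ≅ Z^6, C_2 ≅ Z^4, C_3 ≅ Z^1.

∂_1: C_1 → C_0 sends each edge [p,q] (with p < q) to q − p. For instance
  ∂[1,3] = [3] − [1].
As a 4×6 matrix over Z this has rank 3, with invariant factors (1,1,1).

∂_2: C_2 → C_1 acts by ∂[p,q,r] = [q,r] − [p,r] + [p,q]. For instance
  ∂[1,2,3] = [2,3] − [1,3] + [1,2],
  ∂[2,3,4] = [3,4] − [2,4] + [2,3].
The 6×4 boundary matrix has rank 3 and Smith normal form diag(1,1,1).

Boundary ∂_3: C_3 → C_2 sends each 3-simplex σ to the alternating sum Σ_i (−1)^i (σ with its i-th vertex removed). For instance
  ∂[1,2,3,4] = [2,3,4] − [1,3,4] + [1,2,4] − [1,2,3].
The 4×1 boundary matrix has rank 1 and Smith normal form diag(1).

Computing H_k = (kernel of ∂_k) / (image of ∂_{k+1}):

  H_3: rank ker ∂_3 − rank ∂_4 = (1 − 1) − 0 = 0, and there is no ∂_4, so H_3 = 0.

(K is a triangulation of the 3-simplex.)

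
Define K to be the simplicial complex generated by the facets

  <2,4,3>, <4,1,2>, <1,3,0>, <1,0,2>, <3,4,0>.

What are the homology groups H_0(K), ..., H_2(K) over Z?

H_0 ≅ Z,  H_1 ≅ Z,  H_2 = 0.

K has 5 vertices, 10 edges, 5 triangles.
rank ∂_0 = 0, rank ∂_1 = 4 ⇒ b_0 = 5 − 0 − 4 = 1; all invariant factors of ∂_1 are 1 so no torsion. So H_0 = Z.
rank ∂_1 = 4, rank ∂_2 = 5 ⇒ b_1 = 10 − 4 − 5 = 1; all invariant factors of ∂_2 are 1 so no torsion. So H_1 = Z.
rank ∂_2 = 5, rank ∂_3 = 0 ⇒ b_2 = 5 − 5 − 0 = 0. So H_2 = 0.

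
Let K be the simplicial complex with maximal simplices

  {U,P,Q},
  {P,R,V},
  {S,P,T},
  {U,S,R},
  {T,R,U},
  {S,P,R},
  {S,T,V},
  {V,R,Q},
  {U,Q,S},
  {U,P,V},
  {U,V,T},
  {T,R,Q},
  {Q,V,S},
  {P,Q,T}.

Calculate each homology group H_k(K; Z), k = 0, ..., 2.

Take the total order P < Q < R < S < T < U < V on the vertex set. Then K (dimension 2) consists of the simplices:

  0-simplices (7): P, Q, R, S, T, U, V
  1-simplices (21): PQ, PR, PS, PT, PU, PV, QR, QS, QT, QU, QV, RS, RT, RU, RV, ST, SU, SV, TU, TV, UV
  2-simplices (14): PQT, PQU, PRS, PRV, PST, PUV, QRT, QRV, QSU, QSV, RSU, RTU, STV, TUV

giving chain groups C_0 ≅ Z^7, C_1 ≅ Z^21, C_2 ≅ Z^14.

∂_1: C_1 → C_0 is given by ∂[p,q] = [q] − [p]. For instance
  ∂QT = T − Q.
This gives a 7×21 integer matrix of rank 6; reducing to Smith normal form yields diagonal entries (1,1,1,1,1,1).

Boundary ∂_2: C_2 → C_1 sends each 2-simplex [p,q,r] to [q,r] − [p,r] + [p,q]. For instance
  ∂PQU = QU − PU + PQ,
  ∂RTU = TU − RU + RT.
The 21×14 boundary matrix has rank 13 and Smith normal form diag(1,1,1,1,1,1,1,1,1,1,1,1,1).

Computing H_k = (kernel of ∂_k) / (image of ∂_{k+1}):

  H_0: rank C_0 − rank ∂_1 = 7 − 6 = 1, and the invariant factors of ∂_1 are all 1, so H_0 = Z.
  H_1: rank ker ∂_1 − rank ∂_2 = (21 − 6) − 13 = 2, and the invariant factors of ∂_2 are all 1, so H_1 = Z^2.
  H_2: rank ker ∂_2 − rank ∂_3 = (14 − 13) − 0 = 1, and there is no ∂_3, so H_2 = Z.

(K is a triangulation of the torus T^2.)

H_0 ≅ Z,  H_1 ≅ Z^2,  H_2 ≅ Z.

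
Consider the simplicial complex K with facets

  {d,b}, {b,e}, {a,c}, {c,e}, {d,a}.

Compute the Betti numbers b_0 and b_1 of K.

Take the total order a < b < c < d < e on the vertex set. Then K (dimension 1) consists of the simplices:

  0-simplices (5): a, b, c, d, e
  1-simplices (5): ac, ad, bd, be, ce

Hence C_0 ≅ Z^5, C_1 ≅ Z^5.

The boundary map ∂_1: C_1 → C_0 sends each edge [p,q] (with p < q) to q − p.
The 5×5 boundary matrix has rank 4 and Smith normal form diag(1,1,1,1).

Now H_k = ker ∂_k / im ∂_{k+1}, so:

  H_0: rank C_0 − rank ∂_1 = 5 − 4 = 1, and the invariant factors of ∂_1 are all 1, so H_0 ≅ Z.
  H_1: rank ker ∂_1 − rank ∂_2 = (5 − 4) − 0 = 1, and there is no ∂_2, so H_1 ≅ Z.

As a check, the Euler characteristic is 5 − 5 = 0, which agrees with 1 − 1 = 0.

Hence the Betti numbers are b_0 = 1, b_1 = 1.

b_0 = 1, b_1 = 1.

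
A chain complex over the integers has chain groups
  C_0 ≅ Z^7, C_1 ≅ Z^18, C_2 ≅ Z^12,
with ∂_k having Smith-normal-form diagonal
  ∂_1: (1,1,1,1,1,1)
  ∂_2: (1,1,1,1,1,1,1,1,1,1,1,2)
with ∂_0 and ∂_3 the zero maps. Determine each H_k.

H_0: b_0 = 7 − 0 − 6 = 1; torsion from ∂_1 factors > 1: none. So H_0 = Z.
H_1: b_1 = 18 − 6 − 12 = 0; torsion from ∂_2 factors > 1: [2]. So H_1 = Z/2Z.
H_2: b_2 = 12 − 12 − 0 = 0; torsion from ∂_3 factors > 1: none. So H_2 = 0.

H_0 = Z,  H_1 = Z/2Z,  H_2 = 0.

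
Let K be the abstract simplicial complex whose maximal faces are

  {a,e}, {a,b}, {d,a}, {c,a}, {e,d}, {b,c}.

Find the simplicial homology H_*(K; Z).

H_0 ≅ Z,  H_1 ≅ Z^2.

We work with the vertex ordering a < b < c < d < e. The simplices of K, each written with vertices in increasing order, are:

  0-simplices (5): a, b, c, d, e
  1-simplices (6): ab, ac, ad, ae, bc, de

Hence C_0 ≅ Z^5, C_1 ≅ Z^6.

∂_1: C_1 → C_0 is given by ∂[p,q] = [q] − [p].
This gives a 5×6 integer matrix of rank 4; reducing to Smith normal form yields diagonal entries (1,1,1,1).

Computing H_k = (kernel of ∂_k) / (image of ∂_{k+1}):

  H_0: rank C_0 − rank ∂_1 = 5 − 4 = 1, and the invariant factors of ∂_1 are all 1, so H_0 = Z.
  H_1: rank ker ∂_1 − rank ∂_2 = (6 − 4) − 0 = 2, and there is no ∂_2, so H_1 = Z^2.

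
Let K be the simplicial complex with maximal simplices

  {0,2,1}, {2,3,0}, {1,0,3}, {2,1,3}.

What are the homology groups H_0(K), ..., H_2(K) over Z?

H_0 ≅ Z,  H_1 = 0,  H_2 ≅ Z.

K has 4 vertices, 6 edges, 4 triangles.
rank ∂_0 = 0, rank ∂_1 = 3 ⇒ b_0 = 4 − 0 − 3 = 1; all invariant factors of ∂_1 are 1 so no torsion. So H_0 = Z.
rank ∂_1 = 3, rank ∂_2 = 3 ⇒ b_1 = 6 − 3 − 3 = 0; all invariant factors of ∂_2 are 1 so no torsion. So H_1 = 0.
rank ∂_2 = 3, rank ∂_3 = 0 ⇒ b_2 = 4 − 3 − 0 = 1. So H_2 = Z.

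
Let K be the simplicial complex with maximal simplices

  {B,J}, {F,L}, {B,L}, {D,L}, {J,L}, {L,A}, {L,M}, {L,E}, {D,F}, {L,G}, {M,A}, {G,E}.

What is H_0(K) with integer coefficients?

H_0 ≅ Z.

Order the vertices as A < B < D < E < F < G < J < L < M. Listing each simplex with vertices in this order, K has dimension 1 with simplices:

  0-simplices (9): A, B, D, E, F, G, J, L, M
  1-simplices (12): AL, AM, BJ, BL, DF, DL, EG, EL, FL, GL, JL, LM

so the chain groups are C_0 ≅ Z^9, C_1 ≅ Z^12.

The boundary map ∂_1: C_1 → C_0 maps an edge to its endpoints' difference, ∂[p,q] = q − p. For instance
  ∂EL = L − E.
This gives a 9×12 integer matrix of rank 8; reducing to Smith normal form yields diagonal entries (1,1,1,1,1,1,1,1).

Computing H_k = (kernel of ∂_k) / (image of ∂_{k+1}):

  H_0: rank C_0 − rank ∂_1 = 9 − 8 = 1, and the invariant factors of ∂_1 are all 1, so H_0 = Z.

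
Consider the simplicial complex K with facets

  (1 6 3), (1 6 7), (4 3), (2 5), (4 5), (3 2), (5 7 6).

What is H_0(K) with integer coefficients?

H_0 ≅ Z.

K has 7 vertices, 11 edges, 3 triangles.
rank ∂_0 = 0, rank ∂_1 = 6 ⇒ b_0 = 7 − 0 − 6 = 1; all invariant factors of ∂_1 are 1 so no torsion. So H_0 ≅ Z.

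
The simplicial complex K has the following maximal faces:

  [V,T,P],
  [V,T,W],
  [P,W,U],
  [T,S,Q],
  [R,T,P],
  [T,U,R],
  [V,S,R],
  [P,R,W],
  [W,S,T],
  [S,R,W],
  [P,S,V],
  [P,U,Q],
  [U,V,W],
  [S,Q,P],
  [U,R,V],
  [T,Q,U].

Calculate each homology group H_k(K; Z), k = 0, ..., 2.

Take the total order P < Q < R < S < T < U < V < W on the vertex set. Then K (dimension 2) consists of the simplices:

  0-simplices (8): P, Q, R, S, T, U, V, W
  1-simplices (24): PQ, PR, PS, PT, PU, PV, PW, QS, QT, QU, RS, RT, RU, RV, RW, ST, SV, SW, TU, TV, TW, UV, UW, VW
  2-simplices (16): PQS, PQU, PRT, PRW, PSV, PTV, PUW, QST, QTU, RSV, RSW, RTU, RUV, STW, TVW, UVW

Hence C_0 ≅ Z^8, C_1 ≅ Z^24, C_2 ≅ Z^16.

∂_1: C_1 → C_0 maps an edge to its endpoints' difference, ∂[p,q] = q − p. For instance
  ∂RV = V − R.
This gives a 8×24 integer matrix of rank 7; reducing to Smith normal form yields diagonal entries (1,1,1,1,1,1,1).

Boundary ∂_2: C_2 → C_1 maps a triangle to the signed sum of its edges. For instance
  ∂QTU = TU − QU + QT,
  ∂PRW = RW − PW + PR.
As a 24×16 matrix over Z this has rank 15, with invariant factors (1,1,1,1,1,1,1,1,1,1,1,1,1,1,1).

Now H_k = ker ∂_k / im ∂_{k+1}, so:

  H_0: rank C_0 − rank ∂_1 = 8 − 7 = 1, and the invariant factors of ∂_1 are all 1, so H_0 = Z.
  H_1: rank ker ∂_1 − rank ∂_2 = (24 − 7) − 15 = 2, and the invariant factors of ∂_2 are all 1, so H_1 = Z^2.
  H_2: rank ker ∂_2 − rank ∂_3 = (16 − 15) − 0 = 1, and there is no ∂_3, so H_2 = Z.

As a check, the Euler characteristic is 8 − 24 + 16 = 0, which agrees with 1 − 2 + 1 = 0.
(K is a triangulation of the torus T^2.)

H_0 = Z,  H_1 = Z^2,  H_2 = Z.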